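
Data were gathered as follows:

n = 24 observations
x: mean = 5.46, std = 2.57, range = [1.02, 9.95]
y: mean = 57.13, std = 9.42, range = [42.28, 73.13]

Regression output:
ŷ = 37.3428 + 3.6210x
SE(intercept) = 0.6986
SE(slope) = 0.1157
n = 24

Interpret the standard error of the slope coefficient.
SE(slope) = 0.1157 measures the uncertainty in the estimated slope. The coefficient is estimated precisely (SE/|β̂₁| = 3.2%).

SE(β̂₁) = s / √Sxx, where s is the residual standard deviation and Sxx = Σ(x − x̄)². It is the yardstick for how far β̂₁ = 3.6210 could plausibly be from the true slope.

Relative precision:
- SE / |β̂₁| = 0.1157 / 3.6210 = 3.2%
- Rule of thumb (under 20%: precise; 20% to under 50%: moderately precise; 50% or more: imprecise) → precise

Link to interval estimation: a confidence interval for β₁ is β̂₁ ± t* × 0.1157, so SE sets the half-width per unit of t*.

What drives SE(β̂₁): larger n (here n = 24) → smaller SE; more residual scatter → larger SE; wider spread of x values → smaller SE.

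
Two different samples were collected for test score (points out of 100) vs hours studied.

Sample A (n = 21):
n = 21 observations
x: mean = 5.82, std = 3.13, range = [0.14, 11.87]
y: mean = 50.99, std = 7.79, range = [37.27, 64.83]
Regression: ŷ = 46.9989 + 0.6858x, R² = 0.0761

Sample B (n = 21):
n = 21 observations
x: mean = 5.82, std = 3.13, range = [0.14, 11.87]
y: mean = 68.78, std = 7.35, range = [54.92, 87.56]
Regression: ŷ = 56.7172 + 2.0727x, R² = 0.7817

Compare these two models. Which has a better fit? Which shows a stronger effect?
Model B has the better fit (R² = 0.7817 vs 0.0761). Model B shows the stronger effect (|β₁| = 2.0727 vs 0.6858).

Model Comparison:

Which explains more variance? (R²)
- Model A: R² = 0.0761 → 7.61% of variance in test score explained
- Model B: R² = 0.7817 → 78.17% of variance in test score explained
- 0.7817 > 0.0761 → Model B has the better fit

Effect size (slope magnitude):
- Model A: β₁ = 0.6858 → predicted test score rises 0.6858 points per additional hour of study time
- Model B: β₁ = 2.0727 → predicted test score rises 2.0727 points per additional hour of study time
- |0.6858| < |2.0727| → Model B shows the stronger marginal effect

Note: R² measures how tightly points cluster around the line; β₁ measures how steep the line is — they answer different questions.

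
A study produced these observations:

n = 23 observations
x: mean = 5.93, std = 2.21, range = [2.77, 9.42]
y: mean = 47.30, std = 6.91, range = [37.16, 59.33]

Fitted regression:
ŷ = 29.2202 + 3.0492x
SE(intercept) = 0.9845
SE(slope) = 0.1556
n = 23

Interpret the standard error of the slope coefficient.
SE(slope) = 0.1556 measures the uncertainty in the estimated slope. The coefficient is estimated precisely (SE/|β̂₁| = 5.1%).

What SE measures:
- The standard error quantifies the sampling variability of the coefficient estimate
- It is the estimated standard deviation of β̂₁ across hypothetical repeated samples of the same size
- Smaller SE → more precise estimate

Relative precision:
- SE / |β̂₁| = 0.1556 / 3.0492 = 5.1%
- Rule of thumb (under 20%: precise; 20% to under 50%: moderately precise; 50% or more: imprecise) → precise

Link to the t-test: t = β̂₁ / SE(β̂₁) = 3.0492 / 0.1556 = 19.5964, the statistic for H₀: β₁ = 0.

What drives SE(β̂₁): more residual scatter → larger SE; wider spread of x values → smaller SE.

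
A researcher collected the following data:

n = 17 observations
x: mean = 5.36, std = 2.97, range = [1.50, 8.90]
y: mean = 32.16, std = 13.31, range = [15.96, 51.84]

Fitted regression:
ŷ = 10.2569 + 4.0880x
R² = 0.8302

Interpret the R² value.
R² = 0.8302 means 83.02% of the variation in y is explained by the linear relationship with x. This indicates a strong fit.

The coefficient of determination R² is the fraction of the total variation in y that the fitted line accounts for.

Here R² = 0.8302:
- Explained: 83.02% of the variation in y
- Unexplained (residual): 100% − 83.02% = 16.98%
- Rule of thumb (below 0.3 weak; 0.3 to below 0.7 moderate; 0.7 and above strong) → strong

Note: R² never decreases when predictors are added, so it should not be used alone to compare models of different size.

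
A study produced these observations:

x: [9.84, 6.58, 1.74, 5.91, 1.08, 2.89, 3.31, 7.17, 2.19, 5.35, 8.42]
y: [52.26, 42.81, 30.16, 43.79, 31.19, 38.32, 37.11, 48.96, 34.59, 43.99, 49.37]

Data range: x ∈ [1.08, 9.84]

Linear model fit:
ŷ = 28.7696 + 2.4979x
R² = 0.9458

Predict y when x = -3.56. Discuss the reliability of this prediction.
ŷ = 19.8771, but this is extrapolation (below the data range [1.08, 9.84]) and may be unreliable.

Prediction calculation:
ŷ = 28.7696 + 2.4979 × (-3.56)
ŷ = 19.8771

Reliability:
- Data range: x ∈ [1.08, 9.84]
- Prediction point: x = -3.56 is 4.64 units below the observed range → this is EXTRAPOLATION, not interpolation

Why that matters here:
- The standard error of prediction grows with (x − x̄)², and x = -3.56 is far from x̄ = 4.95
- The linear relationship may not hold outside the observed range

Report the number if required, but flag clearly that it is an extrapolation.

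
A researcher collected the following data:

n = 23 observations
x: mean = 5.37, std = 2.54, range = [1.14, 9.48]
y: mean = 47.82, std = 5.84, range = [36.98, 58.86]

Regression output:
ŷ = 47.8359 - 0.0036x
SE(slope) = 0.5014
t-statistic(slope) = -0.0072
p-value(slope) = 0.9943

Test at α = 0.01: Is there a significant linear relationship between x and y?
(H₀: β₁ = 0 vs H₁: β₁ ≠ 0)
p-value = 0.9943 ≥ α = 0.01, so we fail to reject H₀. The relationship is not significant.

Hypothesis test for the slope coefficient:

H₀: β₁ = 0 (no linear relationship)
H₁: β₁ ≠ 0 (linear relationship exists)

Test statistic: t = β̂₁ / SE(β̂₁) = -0.0036 / 0.5014 = -0.0072

p = 0.9943: how often a slope estimate this far from 0 (in SE units) would arise by chance if β₁ were truly 0.

Decision rule: reject H₀ if p-value < α.
p-value = 0.9943 ≥ α = 0.01 → fail to reject H₀.

At α = 0.01 the data do not provide convincing evidence of a nonzero slope.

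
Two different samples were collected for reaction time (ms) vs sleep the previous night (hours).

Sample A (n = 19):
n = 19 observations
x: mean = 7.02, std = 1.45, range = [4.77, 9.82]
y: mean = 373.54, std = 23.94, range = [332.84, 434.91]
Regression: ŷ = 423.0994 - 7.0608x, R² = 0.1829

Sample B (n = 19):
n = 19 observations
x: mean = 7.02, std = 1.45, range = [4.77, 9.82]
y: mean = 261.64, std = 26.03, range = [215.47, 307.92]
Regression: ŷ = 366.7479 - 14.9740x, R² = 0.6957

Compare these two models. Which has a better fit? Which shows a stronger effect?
Model B has the better fit (R² = 0.6957 vs 0.1829). Model B shows the stronger effect (|β₁| = 14.9740 vs 7.0608).

Model Comparison:

Goodness of fit (R²):
- Model A: R² = 0.1829 → 18.29% of variance in reaction time explained
- Model B: R² = 0.6957 → 69.57% of variance in reaction time explained
- 0.6957 > 0.1829 → Model B has the better fit

Strength of effect — compare |β₁|:
- Model A: β₁ = -7.0608 → predicted reaction time falls 7.0608 ms per additional hour of sleep
- Model B: β₁ = -14.9740 → predicted reaction time falls 14.9740 ms per additional hour of sleep
- |-7.0608| < |-14.9740| → Model B shows the stronger marginal effect

Notes:
- R² measures how tightly points cluster around the line; β₁ measures how steep the line is — they answer different questions.
- A steeper slope doesn't make a better model if the scatter around the line is large.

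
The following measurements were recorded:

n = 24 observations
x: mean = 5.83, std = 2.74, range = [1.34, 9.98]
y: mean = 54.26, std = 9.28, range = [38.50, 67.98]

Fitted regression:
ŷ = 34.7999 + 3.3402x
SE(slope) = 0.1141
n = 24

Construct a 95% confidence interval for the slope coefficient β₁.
The 95% CI for β₁ is (3.1036, 3.5768)

Confidence interval for the slope:

The 95% CI for β₁ is: β̂₁ ± t*(α/2, n-2) × SE(β̂₁)

Step 1: Find critical t-value
- Confidence level = 0.95
- Degrees of freedom = n - 2 = 24 - 2 = 22
- t*(α/2, 22) = 2.0739

Step 2: Calculate margin of error
Margin = 2.0739 × 0.1141 = 0.2366

Step 3: Construct interval
CI = 3.3402 ± 0.2366
CI = (3.1036, 3.5768)

Interpretation: each one-unit increase in x is associated with a change in mean y of between 3.1036 and 3.5768, with 95% confidence.
The interval does not include 0, suggesting a significant linear relationship.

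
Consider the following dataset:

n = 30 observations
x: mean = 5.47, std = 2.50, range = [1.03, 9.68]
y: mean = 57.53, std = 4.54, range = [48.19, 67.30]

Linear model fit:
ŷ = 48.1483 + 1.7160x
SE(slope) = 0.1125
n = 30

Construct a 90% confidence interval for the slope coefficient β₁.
The 90% CI for β₁ is (1.5246, 1.9074)

Confidence interval for the slope:

The 90% CI for β₁ is: β̂₁ ± t*(α/2, n-2) × SE(β̂₁)

Step 1: Find critical t-value
- Confidence level = 0.9
- Degrees of freedom = n - 2 = 30 - 2 = 28
- t*(α/2, 28) = 1.7011

Step 2: Calculate margin of error
Margin = 1.7011 × 0.1125 = 0.1914

Step 3: Construct interval
CI = 1.7160 ± 0.1914
CI = (1.5246, 1.9074)

Interpretation: each one-unit increase in x is associated with a change in mean y of between 1.5246 and 1.9074, with 90% confidence.
Since 0 is outside the interval, a two-sided test at α = 0.10 would reject H₀: β₁ = 0.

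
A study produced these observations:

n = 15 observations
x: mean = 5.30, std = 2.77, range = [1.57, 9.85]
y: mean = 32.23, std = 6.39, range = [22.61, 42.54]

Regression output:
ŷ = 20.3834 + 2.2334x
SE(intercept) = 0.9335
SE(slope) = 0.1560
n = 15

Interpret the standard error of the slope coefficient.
SE(β̂₁) = 0.1560 is the estimated standard deviation of the slope estimate across repeated samples; relative to β̂₁ = 2.2334 that is 7.0%, a precise estimate.

What SE measures:
- The standard error quantifies the sampling variability of the coefficient estimate
- It is the estimated standard deviation of β̂₁ across hypothetical repeated samples of the same size
- Smaller SE → more precise estimate

Relative precision:
- SE / |β̂₁| = 0.1560 / 2.2334 = 7.0%
- Rule of thumb (under 20%: precise; 20% to under 50%: moderately precise; 50% or more: imprecise) → precise

Link to the t-test: t = β̂₁ / SE(β̂₁) = 2.2334 / 0.1560 = 14.3167, the statistic for H₀: β₁ = 0.

What drives SE(β̂₁): wider spread of x values → smaller SE; more residual scatter → larger SE.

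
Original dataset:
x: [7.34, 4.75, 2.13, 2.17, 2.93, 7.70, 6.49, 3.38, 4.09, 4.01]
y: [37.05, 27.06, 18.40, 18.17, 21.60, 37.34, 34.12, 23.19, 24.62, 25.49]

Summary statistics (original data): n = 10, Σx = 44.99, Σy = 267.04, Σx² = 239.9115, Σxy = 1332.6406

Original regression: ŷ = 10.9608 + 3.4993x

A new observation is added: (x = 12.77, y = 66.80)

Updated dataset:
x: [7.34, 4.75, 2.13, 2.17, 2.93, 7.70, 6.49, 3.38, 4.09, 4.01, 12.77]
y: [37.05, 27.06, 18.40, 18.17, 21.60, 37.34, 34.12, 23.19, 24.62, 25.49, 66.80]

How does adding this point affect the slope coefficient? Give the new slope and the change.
New slope β₁ = 4.3405 versus 3.4993 before: a change of +0.8412 (+24.0%).

The new point has HIGH LEVERAGE: x = 12.77 is far from the original mean x̄ = 44.99/10 ≈ 4.50 (original range [2.13, 7.70]).

Step 1: Update the sums with the new point (n goes from 10 to 11)
Σx  = 44.99 + 12.77 = 57.76
Σy  = 267.04 + 66.80 = 333.84
Σx² = 239.9115 + 12.77² = 239.9115 + 163.0729 = 402.9844
Σxy = 1332.6406 + 12.77×66.80 = 1332.6406 + 853.0360 = 2185.6766

Step 2: Recompute the slope with b₁ = (nΣxy − ΣxΣy) / (nΣx² − (Σx)²)
Numerator   = 11×2185.6766 − 57.76×333.84 = 24042.4426 − 19282.5984 = 4759.8442
Denominator = 11×402.9844 − 57.76² = 4432.8284 − 3336.2176 = 1096.6108
b₁(new) = 4759.8442 / 1096.6108 = 4.3405

(Same formula on the original sums: (10×1332.6406 − 44.99×267.04) / (10×239.9115 − 44.99²) = 1312.2764 / 375.0149 = 3.4993, matching the given fit.)

Step 3: Change in slope
Δβ₁ = 4.3405 − 3.4993 = +0.8412
Relative change = +0.8412 / 3.4993 × 100% = +24.0%
→ the slope increases when the point is added.

A high-leverage point only changes the slope if it is off the original line; here y = 66.80 is above the original trend, so the slope increases.
In practice: check such a point for data-entry or measurement error.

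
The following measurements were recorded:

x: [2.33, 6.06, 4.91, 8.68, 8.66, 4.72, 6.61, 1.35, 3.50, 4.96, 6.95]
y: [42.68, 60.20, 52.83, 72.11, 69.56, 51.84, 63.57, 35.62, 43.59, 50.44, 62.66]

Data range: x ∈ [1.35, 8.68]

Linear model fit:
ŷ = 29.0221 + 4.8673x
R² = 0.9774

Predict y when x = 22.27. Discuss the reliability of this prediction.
The equation gives ŷ = 137.4169; however x = 22.27 is 13.59 units above the observed range, so this extrapolated value should not be trusted.

Prediction calculation:
ŷ = 29.0221 + 4.8673 × 22.27
ŷ = 137.4169

Reliability:
- Data range: x ∈ [1.35, 8.68]
- Prediction point: x = 22.27 is 13.59 units above the observed range → this is EXTRAPOLATION, not interpolation

Why that matters here:
- The standard error of prediction grows with (x − x̄)², and x = 22.27 is far from x̄ = 5.34
- The linear relationship may not hold outside the observed range
- R² describes fit only over the sampled x values; it says nothing about behaviour beyond them

A defensible statement: 'if the linear trend continued to x = 22.27, y would be about 137.4169' — the premise is untested.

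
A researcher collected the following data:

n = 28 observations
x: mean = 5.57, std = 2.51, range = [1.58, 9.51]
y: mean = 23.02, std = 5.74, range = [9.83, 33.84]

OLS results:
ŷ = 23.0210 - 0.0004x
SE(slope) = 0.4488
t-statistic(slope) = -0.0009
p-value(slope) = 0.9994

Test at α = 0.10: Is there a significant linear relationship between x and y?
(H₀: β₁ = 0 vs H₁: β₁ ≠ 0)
Since p-value = 0.9994 ≥ α = 0.10, fail to reject H₀ — the slope is not significantly different from 0.

Hypothesis test for the slope coefficient:

H₀: β₁ = 0 (no linear relationship)
H₁: β₁ ≠ 0 (linear relationship exists)

Test statistic: t = β̂₁ / SE(β̂₁) = -0.0004 / 0.4488 = -0.0009

p = 0.9994: how often a slope estimate this far from 0 (in SE units) would arise by chance if β₁ were truly 0.

Decision rule: reject H₀ if p-value < α.
p-value = 0.9994 ≥ α = 0.10 → fail to reject H₀.

There is not sufficient evidence at the 10% significance level to conclude that a linear relationship exists between x and y.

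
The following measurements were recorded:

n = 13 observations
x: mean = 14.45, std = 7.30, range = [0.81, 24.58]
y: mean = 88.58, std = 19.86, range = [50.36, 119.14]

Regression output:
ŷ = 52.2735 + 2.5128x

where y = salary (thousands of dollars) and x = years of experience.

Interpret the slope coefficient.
An increase of one year in experience is associated with a 2.5128 thousand dollars increase in predicted salary.

The slope β₁ = 2.5128 gives the rate at which the fitted salary changes with experience.

Interpretation:
- Experience up by 1 year → predicted salary increases by 2.5128 thousand dollars
- This is a linear approximation: the same per-unit change is assumed across the whole observed x range
- The sign (+) gives the direction; the magnitude 2.5128 gives the size of the effect per year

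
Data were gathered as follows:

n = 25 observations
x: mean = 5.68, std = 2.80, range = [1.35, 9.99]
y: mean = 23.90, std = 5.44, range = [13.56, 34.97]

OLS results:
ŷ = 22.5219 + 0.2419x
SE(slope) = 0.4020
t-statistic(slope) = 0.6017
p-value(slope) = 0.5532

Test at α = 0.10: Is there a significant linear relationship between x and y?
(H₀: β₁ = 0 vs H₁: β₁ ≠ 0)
Fail to reject H₀: p-value = 0.5532 ≥ α = 0.10. The linear relationship is not significant at the 10% level.

Hypothesis test for the slope coefficient:

H₀: β₁ = 0 (no linear relationship)
H₁: β₁ ≠ 0 (linear relationship exists)

Test statistic: t = β̂₁ / SE(β̂₁) = 0.2419 / 0.4020 = 0.6017

With df = 23, the two-sided p-value for |t| = 0.6017 is 0.5532.

Decision rule: reject H₀ if p-value < α.
p-value = 0.5532 ≥ α = 0.10 → fail to reject H₀.

At α = 0.10 the data do not provide convincing evidence of a nonzero slope.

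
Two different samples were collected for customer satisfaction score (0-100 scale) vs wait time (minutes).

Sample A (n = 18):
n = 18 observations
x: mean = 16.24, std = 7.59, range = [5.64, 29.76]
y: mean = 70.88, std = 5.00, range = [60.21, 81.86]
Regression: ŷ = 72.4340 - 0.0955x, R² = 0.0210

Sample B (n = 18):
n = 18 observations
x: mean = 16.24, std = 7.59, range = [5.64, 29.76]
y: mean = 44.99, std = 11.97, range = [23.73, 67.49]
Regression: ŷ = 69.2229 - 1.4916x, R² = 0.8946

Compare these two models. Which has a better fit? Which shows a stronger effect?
Model B has the better fit (R² = 0.8946 vs 0.0210). Model B shows the stronger effect (|β₁| = 1.4916 vs 0.0955).

Model Comparison:

Fit — compare R²:
- Model A: R² = 0.0210 → 2.10% of variance in satisfaction score explained
- Model B: R² = 0.8946 → 89.46% of variance in satisfaction score explained
- 0.8946 > 0.0210 → Model B has the better fit

Strength of effect — compare |β₁|:
- Model A: β₁ = -0.0955 → predicted satisfaction score falls 0.0955 points per additional minute of wait time
- Model B: β₁ = -1.4916 → predicted satisfaction score falls 1.4916 points per additional minute of wait time
- |-0.0955| < |-1.4916| → Model B shows the stronger marginal effect

Notes:
- R² measures how tightly points cluster around the line; β₁ measures how steep the line is — they answer different questions.
- A better fit (higher R²) doesn't necessarily mean a more important relationship.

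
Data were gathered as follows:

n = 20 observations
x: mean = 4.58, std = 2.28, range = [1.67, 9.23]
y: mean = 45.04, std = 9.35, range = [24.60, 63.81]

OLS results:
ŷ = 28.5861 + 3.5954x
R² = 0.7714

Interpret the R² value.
The model explains 77.14% of the variance in y (R² = 0.7714), leaving 22.86% unexplained; the fit is strong.

The coefficient of determination R² is the fraction of the total variation in y that the fitted line accounts for.

Here R² = 0.7714:
- Explained: 77.14% of the variation in y
- Unexplained (residual): 100% − 77.14% = 22.86%
- Rule of thumb (below 0.3 weak; 0.3 to below 0.7 moderate; 0.7 and above strong) → strong

Equivalently, for simple linear regression R² = r², so |r| = √0.7714 ≈ 0.8783.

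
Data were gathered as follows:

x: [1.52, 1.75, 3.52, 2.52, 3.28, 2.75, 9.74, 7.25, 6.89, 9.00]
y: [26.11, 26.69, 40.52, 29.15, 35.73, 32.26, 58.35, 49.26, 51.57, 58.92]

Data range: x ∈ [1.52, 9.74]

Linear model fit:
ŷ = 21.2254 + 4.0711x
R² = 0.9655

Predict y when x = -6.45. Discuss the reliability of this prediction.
ŷ = -5.0332 (extrapolation — x = -6.45 lies outside [1.52, 9.74], so reliability is low).

Prediction calculation:
ŷ = 21.2254 + 4.0711 × (-6.45)
ŷ = -5.0332

Reliability:
- Data range: x ∈ [1.52, 9.74]
- Prediction point: x = -6.45 is 7.97 units below the observed range → this is EXTRAPOLATION, not interpolation

Why that matters here:
- The standard error of prediction grows with (x − x̄)², and x = -6.45 is far from x̄ = 4.82
- Real relationships often flatten, saturate, or turn nonlinear at extremes

Report the number if required, but flag clearly that it is an extrapolation.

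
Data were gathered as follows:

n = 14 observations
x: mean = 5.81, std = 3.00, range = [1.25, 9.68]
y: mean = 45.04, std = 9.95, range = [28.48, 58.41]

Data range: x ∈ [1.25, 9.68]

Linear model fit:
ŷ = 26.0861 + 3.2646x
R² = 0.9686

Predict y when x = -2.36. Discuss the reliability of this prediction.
ŷ = 18.3816, but this is extrapolation (below the data range [1.25, 9.68]) and may be unreliable.

Prediction calculation:
ŷ = 26.0861 + 3.2646 × (-2.36)
ŷ = 18.3816

Reliability:
- Data range: x ∈ [1.25, 9.68]
- Prediction point: x = -2.36 is 3.61 units below the observed range → this is EXTRAPOLATION, not interpolation

Why that matters here:
- Real relationships often flatten, saturate, or turn nonlinear at extremes
- The standard error of prediction grows with (x − x̄)², and x = -2.36 is far from x̄ = 5.81

A defensible statement: 'if the linear trend continued to x = -2.36, y would be about 18.3816' — the premise is untested.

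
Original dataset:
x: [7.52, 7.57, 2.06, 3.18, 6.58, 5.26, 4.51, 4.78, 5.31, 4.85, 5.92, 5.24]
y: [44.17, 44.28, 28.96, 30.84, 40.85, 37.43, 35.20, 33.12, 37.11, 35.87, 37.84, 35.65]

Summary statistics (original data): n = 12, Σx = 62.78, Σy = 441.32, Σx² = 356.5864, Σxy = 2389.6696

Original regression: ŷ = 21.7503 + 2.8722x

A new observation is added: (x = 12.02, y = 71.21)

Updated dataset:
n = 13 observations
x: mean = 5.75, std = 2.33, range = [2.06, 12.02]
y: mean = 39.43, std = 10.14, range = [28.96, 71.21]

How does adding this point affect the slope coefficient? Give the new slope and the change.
New slope β₁ = 4.1964 versus 2.8722 before: a change of +1.3242 (+46.1%).

x = 12.02 lies well outside the original x-range [2.06, 7.57] (x̄ ≈ 5.23), so this observation has high leverage and can move the slope substantially.

Step 1: Update the sums with the new point (n goes from 12 to 13)
Σx  = 62.78 + 12.02 = 74.80
Σy  = 441.32 + 71.21 = 512.53
Σx² = 356.5864 + 12.02² = 356.5864 + 144.4804 = 501.0668
Σxy = 2389.6696 + 12.02×71.21 = 2389.6696 + 855.9442 = 3245.6138

Step 2: Recompute the slope with b₁ = (nΣxy − ΣxΣy) / (nΣx² − (Σx)²)
Numerator   = 13×3245.6138 − 74.80×512.53 = 42192.9794 − 38337.2440 = 3855.7354
Denominator = 13×501.0668 − 74.80² = 6513.8684 − 5595.0400 = 918.8284
b₁(new) = 3855.7354 / 918.8284 = 4.1964

(Same formula on the original sums: (12×2389.6696 − 62.78×441.32) / (12×356.5864 − 62.78²) = 969.9656 / 337.7084 = 2.8722, matching the given fit.)

Step 3: Change in slope
Δβ₁ = 4.1964 − 2.8722 = +1.3242
Relative change = +1.3242 / 2.8722 × 100% = +46.1%
→ the slope increases when the point is added.

A high-leverage point only changes the slope if it is off the original line; here y = 71.21 is above the original trend, so the slope increases.
In practice: examine leverage (hᵢ) and Cook's distance rather than deleting it automatically; investigate whether it comes from the same population as the rest of the sample.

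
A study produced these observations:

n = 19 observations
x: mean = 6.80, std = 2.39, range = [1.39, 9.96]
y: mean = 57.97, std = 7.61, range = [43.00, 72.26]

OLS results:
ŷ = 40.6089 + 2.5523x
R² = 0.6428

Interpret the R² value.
The model explains 64.28% of the variance in y (R² = 0.6428), leaving 35.72% unexplained; the fit is moderate.

R² = 1 − SS_res/SS_tot compares the residual scatter to the total scatter of y about its mean.

Here R² = 0.6428:
- Explained: 64.28% of the variation in y
- Unexplained (residual): 100% − 64.28% = 35.72%
- Rule of thumb (below 0.3 weak; 0.3 to below 0.7 moderate; 0.7 and above strong) → moderate

Calculation: R² = 1 − (SS_res / SS_tot), where SS_res is the sum of squared residuals and SS_tot the total sum of squares.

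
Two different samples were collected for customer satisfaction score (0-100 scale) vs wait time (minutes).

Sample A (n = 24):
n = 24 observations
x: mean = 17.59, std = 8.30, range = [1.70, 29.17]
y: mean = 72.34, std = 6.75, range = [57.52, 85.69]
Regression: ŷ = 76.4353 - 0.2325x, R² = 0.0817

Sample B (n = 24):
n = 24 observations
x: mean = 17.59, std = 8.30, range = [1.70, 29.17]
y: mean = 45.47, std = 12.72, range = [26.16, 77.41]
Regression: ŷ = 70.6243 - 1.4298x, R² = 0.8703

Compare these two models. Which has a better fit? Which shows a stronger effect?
Model B has the better fit (R² = 0.8703 vs 0.0817). Model B shows the stronger effect (|β₁| = 1.4298 vs 0.2325).

Model Comparison:

Fit — compare R²:
- Model A: R² = 0.0817 → 8.17% of variance in satisfaction score explained
- Model B: R² = 0.8703 → 87.03% of variance in satisfaction score explained
- 0.8703 > 0.0817 → Model B has the better fit

Which has the larger per-minute effect? (|β₁|)
- Model A: β₁ = -0.2325 → predicted satisfaction score falls 0.2325 points per additional minute of wait time
- Model B: β₁ = -1.4298 → predicted satisfaction score falls 1.4298 points per additional minute of wait time
- |-0.2325| < |-1.4298| → Model B shows the stronger marginal effect

Note: R² measures how tightly points cluster around the line; β₁ measures how steep the line is — they answer different questions.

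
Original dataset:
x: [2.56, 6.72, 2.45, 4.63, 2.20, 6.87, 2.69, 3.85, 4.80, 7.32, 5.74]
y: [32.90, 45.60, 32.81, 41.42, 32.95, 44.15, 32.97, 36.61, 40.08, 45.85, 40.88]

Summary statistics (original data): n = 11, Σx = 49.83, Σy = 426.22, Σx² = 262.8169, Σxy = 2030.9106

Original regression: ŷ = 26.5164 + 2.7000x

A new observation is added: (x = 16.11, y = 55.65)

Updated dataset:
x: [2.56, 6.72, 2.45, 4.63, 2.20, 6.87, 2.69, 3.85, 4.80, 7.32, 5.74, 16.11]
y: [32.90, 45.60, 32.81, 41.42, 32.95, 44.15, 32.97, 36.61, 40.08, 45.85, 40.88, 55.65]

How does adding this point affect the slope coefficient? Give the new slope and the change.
New slope β₁ = 1.7471 versus 2.7000 before: a change of -0.9529 (-35.3%).

x = 16.11 lies well outside the original x-range [2.20, 7.32] (x̄ ≈ 4.53), so this observation has high leverage and can move the slope substantially.

Step 1: Update the sums with the new point (n goes from 11 to 12)
Σx  = 49.83 + 16.11 = 65.94
Σy  = 426.22 + 55.65 = 481.87
Σx² = 262.8169 + 16.11² = 262.8169 + 259.5321 = 522.3490
Σxy = 2030.9106 + 16.11×55.65 = 2030.9106 + 896.5215 = 2927.4321

Step 2: Recompute the slope with b₁ = (nΣxy − ΣxΣy) / (nΣx² − (Σx)²)
Numerator   = 12×2927.4321 − 65.94×481.87 = 35129.1852 − 31774.5078 = 3354.6774
Denominator = 12×522.3490 − 65.94² = 6268.1880 − 4348.0836 = 1920.1044
b₁(new) = 3354.6774 / 1920.1044 = 1.7471

(Same formula on the original sums: (11×2030.9106 − 49.83×426.22) / (11×262.8169 − 49.83²) = 1101.4740 / 407.9570 = 2.7000, matching the given fit.)

Step 3: Change in slope
Δβ₁ = 1.7471 − 2.7000 = -0.9529
Relative change = -0.9529 / 2.7000 × 100% = -35.3%
→ the slope decreases when the point is added.

A high-leverage point only changes the slope if it is off the original line; here y = 55.65 is below the original trend, so the slope decreases.
In practice: refit with and without it and report both if conclusions differ.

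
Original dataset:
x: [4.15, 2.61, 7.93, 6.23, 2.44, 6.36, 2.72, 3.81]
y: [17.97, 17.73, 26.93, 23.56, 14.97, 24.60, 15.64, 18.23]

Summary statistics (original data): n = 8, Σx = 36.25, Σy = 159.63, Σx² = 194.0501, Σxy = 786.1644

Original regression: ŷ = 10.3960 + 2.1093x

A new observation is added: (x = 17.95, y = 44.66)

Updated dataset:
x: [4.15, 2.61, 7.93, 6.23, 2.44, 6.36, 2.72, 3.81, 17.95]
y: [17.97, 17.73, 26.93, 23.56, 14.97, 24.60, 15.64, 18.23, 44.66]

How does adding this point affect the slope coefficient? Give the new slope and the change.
Adding the point moves β₁ from 2.1093 to 1.8833, i.e. it decreases by 0.2260 (-10.7%).

The new point has HIGH LEVERAGE: x = 17.95 is far from the original mean x̄ = 36.25/8 ≈ 4.53 (original range [2.44, 7.93]).

Step 1: Update the sums with the new point (n goes from 8 to 9)
Σx  = 36.25 + 17.95 = 54.20
Σy  = 159.63 + 44.66 = 204.29
Σx² = 194.0501 + 17.95² = 194.0501 + 322.2025 = 516.2526
Σxy = 786.1644 + 17.95×44.66 = 786.1644 + 801.6470 = 1587.8114

Step 2: Recompute the slope with b₁ = (nΣxy − ΣxΣy) / (nΣx² − (Σx)²)
Numerator   = 9×1587.8114 − 54.20×204.29 = 14290.3026 − 11072.5180 = 3217.7846
Denominator = 9×516.2526 − 54.20² = 4646.2734 − 2937.6400 = 1708.6334
b₁(new) = 3217.7846 / 1708.6334 = 1.8833

(Same formula on the original sums: (8×786.1644 − 36.25×159.63) / (8×194.0501 − 36.25²) = 502.7277 / 238.3383 = 2.1093, matching the given fit.)

Step 3: Change in slope
Δβ₁ = 1.8833 − 2.1093 = -0.2260
Relative change = -0.2260 / 2.1093 × 100% = -10.7%
→ the slope decreases when the point is added.

A high-leverage point only changes the slope if it is off the original line; here y = 44.66 is below the original trend, so the slope decreases.
In practice: refit with and without it and report both if conclusions differ.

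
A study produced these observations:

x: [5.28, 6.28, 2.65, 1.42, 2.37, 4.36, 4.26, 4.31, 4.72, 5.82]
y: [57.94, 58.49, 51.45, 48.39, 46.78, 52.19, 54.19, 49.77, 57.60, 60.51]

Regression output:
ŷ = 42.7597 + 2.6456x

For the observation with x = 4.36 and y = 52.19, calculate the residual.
Residual = -2.1045

The residual is the difference between the actual value and the predicted value:

Residual = y - ŷ

Step 1: Calculate predicted value
ŷ = 42.7597 + 2.6456 × 4.36
ŷ = 54.2945

Step 2: Calculate residual
Residual = 52.19 - 54.2945
Residual = -2.1045

Interpretation: the model overestimates the actual value by 2.1045 at this point (negative residual → observation lies below the fitted line).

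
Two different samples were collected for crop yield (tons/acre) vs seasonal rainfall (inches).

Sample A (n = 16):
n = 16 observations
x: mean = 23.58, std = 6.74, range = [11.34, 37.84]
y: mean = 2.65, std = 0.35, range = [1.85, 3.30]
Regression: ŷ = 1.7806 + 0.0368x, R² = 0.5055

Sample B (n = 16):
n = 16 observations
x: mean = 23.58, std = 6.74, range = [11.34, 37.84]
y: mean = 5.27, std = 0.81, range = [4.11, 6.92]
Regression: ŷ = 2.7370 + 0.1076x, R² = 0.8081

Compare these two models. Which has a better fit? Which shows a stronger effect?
Model B has the better fit (R² = 0.8081 vs 0.5055). Model B shows the stronger effect (|β₁| = 0.1076 vs 0.0368).

Model Comparison:

Which explains more variance? (R²)
- Model A: R² = 0.5055 → 50.55% of variance in crop yield explained
- Model B: R² = 0.8081 → 80.81% of variance in crop yield explained
- 0.8081 > 0.5055 → Model B has the better fit

Strength of effect — compare |β₁|:
- Model A: β₁ = 0.0368 → predicted crop yield rises 0.0368 tons/acre per additional inch of rainfall
- Model B: β₁ = 0.1076 → predicted crop yield rises 0.1076 tons/acre per additional inch of rainfall
- |0.0368| < |0.1076| → Model B shows the stronger marginal effect

Notes:
- The two samples could reflect different populations, time periods, or measurement quality.
- R² measures how tightly points cluster around the line; β₁ measures how steep the line is — they answer different questions.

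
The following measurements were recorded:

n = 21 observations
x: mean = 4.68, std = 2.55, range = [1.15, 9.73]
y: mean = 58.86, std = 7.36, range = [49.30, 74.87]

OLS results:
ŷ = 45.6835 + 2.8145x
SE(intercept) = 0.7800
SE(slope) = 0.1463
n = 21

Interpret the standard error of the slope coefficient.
SE(β̂₁) = 0.1463 is the estimated standard deviation of the slope estimate across repeated samples; relative to β̂₁ = 2.8145 that is 5.2%, a precise estimate.

SE(β̂₁) = 0.1463 says: if we drew many samples of n = 21 from the same population and refit each time, the fitted slopes would scatter with a standard deviation of roughly 0.1463 around the true β₁.

Relative precision:
- SE / |β̂₁| = 0.1463 / 2.8145 = 5.2%
- Rule of thumb (under 20%: precise; 20% to under 50%: moderately precise; 50% or more: imprecise) → precise

Link to the t-test: t = β̂₁ / SE(β̂₁) = 2.8145 / 0.1463 = 19.2379, the statistic for H₀: β₁ = 0.

What drives SE(β̂₁): larger n (here n = 21) → smaller SE.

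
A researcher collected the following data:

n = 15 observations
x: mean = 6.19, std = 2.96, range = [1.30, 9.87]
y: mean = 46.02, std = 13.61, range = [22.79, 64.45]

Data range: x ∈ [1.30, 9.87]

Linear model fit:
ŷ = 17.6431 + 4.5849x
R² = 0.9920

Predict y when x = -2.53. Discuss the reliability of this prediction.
ŷ = 6.0433 (extrapolation — x = -2.53 lies outside [1.30, 9.87], so reliability is low).

Prediction calculation:
ŷ = 17.6431 + 4.5849 × (-2.53)
ŷ = 6.0433

Reliability:
- Data range: x ∈ [1.30, 9.87]
- Prediction point: x = -2.53 is 3.83 units below the observed range → this is EXTRAPOLATION, not interpolation

Why that matters here:
- There are no observations near this x to validate the fitted line there
- The standard error of prediction grows with (x − x̄)², and x = -2.53 is far from x̄ = 6.19

A defensible statement: 'if the linear trend continued to x = -2.53, y would be about 6.0433' — the premise is untested.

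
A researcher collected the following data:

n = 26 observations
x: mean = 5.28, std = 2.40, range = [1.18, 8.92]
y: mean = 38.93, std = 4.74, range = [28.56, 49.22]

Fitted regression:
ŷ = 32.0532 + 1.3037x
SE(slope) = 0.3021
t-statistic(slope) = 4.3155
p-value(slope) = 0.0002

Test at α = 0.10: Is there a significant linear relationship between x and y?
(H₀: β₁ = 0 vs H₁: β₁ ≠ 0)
Since p-value = 0.0002 < α = 0.10, reject H₀ — the slope is significantly different from 0.

Hypothesis test for the slope coefficient:

H₀: β₁ = 0 (no linear relationship)
H₁: β₁ ≠ 0 (linear relationship exists)

Test statistic: t = β̂₁ / SE(β̂₁) = 1.3037 / 0.3021 = 4.3155

p = 0.0002: how often a slope estimate this far from 0 (in SE units) would arise by chance if β₁ were truly 0.

Decision rule: reject H₀ if p-value < α.
p-value = 0.0002 < α = 0.10 → reject H₀.

Conclusion: the linear association between x and y is significant at the 10% level.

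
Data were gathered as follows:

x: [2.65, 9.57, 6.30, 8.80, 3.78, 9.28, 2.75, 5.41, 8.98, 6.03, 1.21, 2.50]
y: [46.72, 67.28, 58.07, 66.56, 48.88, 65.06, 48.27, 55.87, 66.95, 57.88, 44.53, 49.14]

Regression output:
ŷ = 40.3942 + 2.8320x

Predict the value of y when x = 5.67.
ŷ = 56.4516

x = 5.67 lies inside the observed range [1.21, 9.57], so the fitted equation applies directly:

ŷ = 40.3942 + 2.8320 × 5.67
ŷ = 40.3942 + 16.0574
ŷ = 56.4516

This is the fitted mean response at that x — an individual observation would come with a wider prediction interval.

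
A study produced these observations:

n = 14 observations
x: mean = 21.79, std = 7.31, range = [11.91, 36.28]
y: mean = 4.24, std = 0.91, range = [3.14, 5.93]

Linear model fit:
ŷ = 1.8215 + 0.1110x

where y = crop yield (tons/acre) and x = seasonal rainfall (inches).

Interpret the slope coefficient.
An increase of one inch in rainfall is associated with a 0.1110 tons/acre increase in predicted crop yield.

The slope coefficient β₁ = 0.1110 represents the marginal effect of rainfall on crop yield.

Interpretation:
- Rainfall up by 1 inch → predicted crop yield increases by 0.1110 tons/acre
- The effect is assumed constant over the observed range of x (linearity)
- The slope describes association in these data, not necessarily a causal effect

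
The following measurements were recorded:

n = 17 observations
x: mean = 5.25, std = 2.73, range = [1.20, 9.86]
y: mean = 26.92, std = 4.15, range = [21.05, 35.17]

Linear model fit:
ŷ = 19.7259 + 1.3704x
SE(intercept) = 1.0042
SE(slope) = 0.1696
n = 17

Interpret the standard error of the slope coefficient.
SE(slope) = 0.1696 measures the uncertainty in the estimated slope. The coefficient is estimated precisely (SE/|β̂₁| = 12.4%).

SE(β̂₁) = s / √Sxx, where s is the residual standard deviation and Sxx = Σ(x − x̄)². It is the yardstick for how far β̂₁ = 1.3704 could plausibly be from the true slope.

Relative precision:
- SE / |β̂₁| = 0.1696 / 1.3704 = 12.4%
- Rule of thumb (under 20%: precise; 20% to under 50%: moderately precise; 50% or more: imprecise) → precise

Rough 95% range (±2 SE): 1.3704 ± 0.3392 → (1.0312, 1.7096).

What drives SE(β̂₁): larger n (here n = 17) → smaller SE.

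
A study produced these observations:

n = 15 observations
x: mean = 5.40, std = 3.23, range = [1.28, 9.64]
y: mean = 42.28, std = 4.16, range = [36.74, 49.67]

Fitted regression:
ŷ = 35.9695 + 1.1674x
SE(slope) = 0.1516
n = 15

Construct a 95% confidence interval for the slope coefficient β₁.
The 95% CI for β₁ is (0.8399, 1.4949)

Confidence interval for the slope:

The 95% CI for β₁ is: β̂₁ ± t*(α/2, n-2) × SE(β̂₁)

Step 1: Find critical t-value
- Confidence level = 0.95
- Degrees of freedom = n - 2 = 15 - 2 = 13
- t*(α/2, 13) = 2.1604

Step 2: Calculate margin of error
Margin = 2.1604 × 0.1516 = 0.3275

Step 3: Construct interval
CI = 1.1674 ± 0.3275
CI = (0.8399, 1.4949)

Interpretation: intervals built this way capture the true β₁ in 95% of repeated samples; here the plausible range for the per-unit effect of x on y is 0.8399 to 1.4949.
The interval does not include 0, suggesting a significant linear relationship.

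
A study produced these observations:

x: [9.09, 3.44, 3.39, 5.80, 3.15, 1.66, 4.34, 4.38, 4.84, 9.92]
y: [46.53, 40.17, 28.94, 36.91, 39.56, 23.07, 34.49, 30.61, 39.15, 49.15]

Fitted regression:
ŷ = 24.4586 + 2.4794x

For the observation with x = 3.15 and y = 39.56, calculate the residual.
Residual = 7.2913

The residual is the difference between the actual value and the predicted value:

Residual = y - ŷ

Step 1: Calculate predicted value
ŷ = 24.4586 + 2.4794 × 3.15
ŷ = 32.2687

Step 2: Calculate residual
Residual = 39.56 - 32.2687
Residual = 7.2913

The residual is positive, so the observed y = 39.56 sits above the regression line (the line underestimates it by 7.2913).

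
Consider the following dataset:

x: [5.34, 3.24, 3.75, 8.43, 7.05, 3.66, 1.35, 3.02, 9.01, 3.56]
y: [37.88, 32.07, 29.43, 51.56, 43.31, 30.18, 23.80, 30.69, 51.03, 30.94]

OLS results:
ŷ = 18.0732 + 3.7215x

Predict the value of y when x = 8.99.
ŷ = 51.5295

To predict y for x = 8.99, substitute into the regression equation:

ŷ = 18.0732 + 3.7215 × 8.99
ŷ = 18.0732 + 33.4563
ŷ = 51.5295

This is the fitted mean response at that x — an individual observation would come with a wider prediction interval.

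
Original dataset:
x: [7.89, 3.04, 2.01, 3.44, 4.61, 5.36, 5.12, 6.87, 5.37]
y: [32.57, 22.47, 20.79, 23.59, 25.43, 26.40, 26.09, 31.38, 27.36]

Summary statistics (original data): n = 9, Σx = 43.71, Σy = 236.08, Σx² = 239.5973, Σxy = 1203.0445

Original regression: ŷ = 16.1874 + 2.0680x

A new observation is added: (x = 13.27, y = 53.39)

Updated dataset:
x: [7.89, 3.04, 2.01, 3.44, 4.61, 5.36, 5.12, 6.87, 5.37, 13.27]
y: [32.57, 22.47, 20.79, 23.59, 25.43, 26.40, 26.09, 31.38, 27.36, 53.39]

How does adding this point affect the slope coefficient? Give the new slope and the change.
Adding the point moves β₁ from 2.0680 to 2.8800, i.e. it increases by 0.8120 (+39.3%).

x = 13.27 lies well outside the original x-range [2.01, 7.89] (x̄ ≈ 4.86), so this observation has high leverage and can move the slope substantially.

Step 1: Update the sums with the new point (n goes from 9 to 10)
Σx  = 43.71 + 13.27 = 56.98
Σy  = 236.08 + 53.39 = 289.47
Σx² = 239.5973 + 13.27² = 239.5973 + 176.0929 = 415.6902
Σxy = 1203.0445 + 13.27×53.39 = 1203.0445 + 708.4853 = 1911.5298

Step 2: Recompute the slope with b₁ = (nΣxy − ΣxΣy) / (nΣx² − (Σx)²)
Numerator   = 10×1911.5298 − 56.98×289.47 = 19115.2980 − 16494.0006 = 2621.2974
Denominator = 10×415.6902 − 56.98² = 4156.9020 − 3246.7204 = 910.1816
b₁(new) = 2621.2974 / 910.1816 = 2.8800

(Same formula on the original sums: (9×1203.0445 − 43.71×236.08) / (9×239.5973 − 43.71²) = 508.3437 / 245.8116 = 2.0680, matching the given fit.)

Step 3: Change in slope
Δβ₁ = 2.8800 − 2.0680 = +0.8120
Relative change = +0.8120 / 2.0680 × 100% = +39.3%
→ the slope increases when the point is added.

Because the point sits above the extension of the original line at a high-leverage x, it tilts the fit up.
In practice: investigate whether it comes from the same population as the rest of the sample.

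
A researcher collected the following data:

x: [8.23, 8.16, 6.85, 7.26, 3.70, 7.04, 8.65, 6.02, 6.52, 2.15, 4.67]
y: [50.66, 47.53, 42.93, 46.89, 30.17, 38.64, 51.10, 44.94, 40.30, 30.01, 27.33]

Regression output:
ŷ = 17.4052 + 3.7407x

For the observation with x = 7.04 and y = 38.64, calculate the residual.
Residual = -5.0997

The residual is the difference between the actual value and the predicted value:

Residual = y - ŷ

Step 1: Calculate predicted value
ŷ = 17.4052 + 3.7407 × 7.04
ŷ = 43.7397

Step 2: Calculate residual
Residual = 38.64 - 43.7397
Residual = -5.0997

The residual is negative, so the observed y = 38.64 sits below the regression line (the line overestimates it by 5.0997).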